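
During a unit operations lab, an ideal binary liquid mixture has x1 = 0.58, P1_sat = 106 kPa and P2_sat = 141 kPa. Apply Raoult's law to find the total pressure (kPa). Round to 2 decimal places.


P = x1*P1_sat + x2*P2_sat
x2 = 1 - x1 = 1 - 0.58 = 0.42
P = 0.58*106 + 0.42*141
P = 61.48 + 59.22
P = 120.70 kPa


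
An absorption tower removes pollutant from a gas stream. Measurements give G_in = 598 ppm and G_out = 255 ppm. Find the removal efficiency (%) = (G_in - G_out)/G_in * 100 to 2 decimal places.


Efficiency = (G_in - G_out) / G_in * 100%
Efficiency = (598 - 255) / 598 * 100
Efficiency = 343 / 598 * 100
Efficiency = 57.36%


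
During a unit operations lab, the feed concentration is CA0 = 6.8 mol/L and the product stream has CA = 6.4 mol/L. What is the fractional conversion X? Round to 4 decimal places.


X = (CA0 - CA) / CA0
X = (6.8 - 6.4) / 6.8
X = 0.4 / 6.8
X = 0.0588


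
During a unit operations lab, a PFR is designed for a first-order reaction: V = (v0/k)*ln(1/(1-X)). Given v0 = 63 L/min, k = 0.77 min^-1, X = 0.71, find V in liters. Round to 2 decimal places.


V = (v0/k) * ln(1/(1-X))
V = (63/0.77) * ln(1/(1-0.71))
V = 81.818182 * ln(3.448276)
V = 81.818182 * 1.237874
V = 101.28 L


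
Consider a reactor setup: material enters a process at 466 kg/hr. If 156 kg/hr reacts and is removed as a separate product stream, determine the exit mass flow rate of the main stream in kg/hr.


Steady-state mass balance on the main outlet: F_out = F_in - F_removed
F_out = 466 - 156
F_out = 310 kg/hr


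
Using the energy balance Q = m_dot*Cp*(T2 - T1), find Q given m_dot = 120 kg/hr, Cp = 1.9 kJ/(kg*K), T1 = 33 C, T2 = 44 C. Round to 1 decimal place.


Q = m_dot * Cp * (T2 - T1)
Q = 120 * 1.9 * (44 - 33)
Q = 120 * 1.9 * 11
Q = 2508.0 kJ/hr


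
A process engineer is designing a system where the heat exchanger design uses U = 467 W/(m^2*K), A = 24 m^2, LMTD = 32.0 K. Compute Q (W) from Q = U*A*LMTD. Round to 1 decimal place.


Q = U * A * LMTD
Q = 467 * 24 * 32.0
Q = 358656.0 W


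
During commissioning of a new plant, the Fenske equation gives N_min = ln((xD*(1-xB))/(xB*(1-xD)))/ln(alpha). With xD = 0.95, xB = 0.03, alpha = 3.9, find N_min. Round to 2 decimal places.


N_min = ln((xD*(1-xB))/(xB*(1-xD))) / ln(alpha)
Numerator inside ln: 0.9215 / 0.0015 = 614.333333
ln(614.333333) = 6.420538
ln(alpha) = ln(3.9) = 1.360977
N_min = 6.420538 / 1.360977 = 4.72


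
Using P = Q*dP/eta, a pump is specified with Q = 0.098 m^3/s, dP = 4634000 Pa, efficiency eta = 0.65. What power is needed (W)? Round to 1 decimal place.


P = Q * dP / eta
P = 0.098 * 4634000 / 0.65
P = 454132.0 / 0.65
P = 698664.6 W


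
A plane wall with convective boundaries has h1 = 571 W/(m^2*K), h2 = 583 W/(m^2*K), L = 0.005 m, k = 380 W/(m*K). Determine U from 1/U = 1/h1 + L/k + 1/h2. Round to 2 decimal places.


1/U = 1/h1 + L/k + 1/h2
1/U = 1/571 + 0.005/380 + 1/583
1/U = 0.0017513135 + 1.31579e-05 + 0.0017152659
1/U = 0.0034797373
U = 287.38 W/(m^2*K)


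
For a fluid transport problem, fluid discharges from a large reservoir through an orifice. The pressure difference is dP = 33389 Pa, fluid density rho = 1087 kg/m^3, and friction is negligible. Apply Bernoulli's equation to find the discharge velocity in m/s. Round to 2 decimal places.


v = sqrt(2*dP/rho)
v = sqrt(2*33389/1087)
v = sqrt(61.433303)
v = 7.84 m/s


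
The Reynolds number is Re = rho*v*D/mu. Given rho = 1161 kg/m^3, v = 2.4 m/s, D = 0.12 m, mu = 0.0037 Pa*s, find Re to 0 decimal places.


Re = rho * v * D / mu
Re = 1161 * 2.4 * 0.12 / 0.0037
Re = 334.368 / 0.0037
Re = 90370


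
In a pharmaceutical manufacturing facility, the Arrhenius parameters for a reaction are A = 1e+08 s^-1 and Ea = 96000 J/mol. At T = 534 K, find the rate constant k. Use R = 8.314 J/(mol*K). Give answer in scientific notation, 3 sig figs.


k = A * exp(-Ea/(R*T))
k = 1e+08 * exp(-96000 / (8.314 * 534))
k = 1e+08 * exp(-21.6232)
k = 4.07e-02


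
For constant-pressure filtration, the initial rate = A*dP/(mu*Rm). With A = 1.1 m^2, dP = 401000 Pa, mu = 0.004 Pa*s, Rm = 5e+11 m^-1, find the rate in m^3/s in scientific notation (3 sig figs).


rate = A * dP / (mu * Rm)
rate = 1.1 * 401000 / (0.004 * 5e+11)
rate = 441100.0 / 2.000e+09
rate = 2.21e-04 m^3/s


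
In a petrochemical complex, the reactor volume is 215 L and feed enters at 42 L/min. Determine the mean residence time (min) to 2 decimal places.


tau = V / v0
tau = 215 / 42
tau = 5.12 min


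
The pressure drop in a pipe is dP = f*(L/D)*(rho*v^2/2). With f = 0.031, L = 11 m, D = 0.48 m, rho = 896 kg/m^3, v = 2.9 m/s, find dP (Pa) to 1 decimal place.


dP = f * (L/D) * (rho*v^2/2)
dP = 0.031 * (11/0.48) * (896*2.9^2/2)
L/D = 22.91666667
rho*v^2/2 = 896*8.41/2 = 3767.68
dP = 0.031 * 22.91666667 * 3767.68
dP = 2676.6 Pa


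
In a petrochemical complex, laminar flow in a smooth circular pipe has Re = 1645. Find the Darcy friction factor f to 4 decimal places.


f = 64 / Re
f = 64 / 1645
f = 0.0389


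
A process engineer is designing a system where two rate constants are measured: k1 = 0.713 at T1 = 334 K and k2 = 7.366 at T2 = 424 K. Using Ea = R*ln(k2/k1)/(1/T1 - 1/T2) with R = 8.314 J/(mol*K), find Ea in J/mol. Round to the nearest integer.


Ea = R * ln(k2/k1) / (1/T1 - 1/T2)
ln(k2/k1) = ln(7.366/0.713) = 2.3351487
1/T1 - 1/T2 = 1/334 - 1/424 = 0.00063552141
Ea = 8.314 * 2.3351487 / 0.00063552141
Ea = 30549 J/mol


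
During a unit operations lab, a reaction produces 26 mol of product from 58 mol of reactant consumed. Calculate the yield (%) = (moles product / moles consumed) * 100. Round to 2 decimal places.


Yield = (moles product / moles consumed) * 100%
Yield = (26 / 58) * 100
Yield = 0.4483 * 100
Yield = 44.83%


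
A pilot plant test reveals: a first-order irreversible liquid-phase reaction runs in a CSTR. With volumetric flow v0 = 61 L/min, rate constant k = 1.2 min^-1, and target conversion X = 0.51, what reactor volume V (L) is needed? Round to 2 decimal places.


V = v0 * X / (k * (1 - X))
V = 61 * 0.51 / (1.2 * (1 - 0.51))
V = 31.11 / (1.2 * 0.49)
V = 31.11 / 0.588
V = 52.91 L


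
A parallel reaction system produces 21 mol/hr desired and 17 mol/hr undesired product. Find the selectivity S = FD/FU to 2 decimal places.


S = desired product rate / undesired product rate
S = 21 / 17
S = 1.24


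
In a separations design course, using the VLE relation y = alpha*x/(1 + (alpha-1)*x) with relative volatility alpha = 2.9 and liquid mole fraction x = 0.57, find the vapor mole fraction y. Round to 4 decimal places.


y = alpha*x / (1 + (alpha-1)*x)
y = 2.9*0.57 / (1 + (2.9-1)*0.57)
y = 1.653 / (1 + 1.083)
y = 1.653 / 2.083
y = 0.7936


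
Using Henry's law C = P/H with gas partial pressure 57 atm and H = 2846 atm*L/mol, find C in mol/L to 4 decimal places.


C = P / H
C = 57 / 2846
C = 0.0200 mol/L


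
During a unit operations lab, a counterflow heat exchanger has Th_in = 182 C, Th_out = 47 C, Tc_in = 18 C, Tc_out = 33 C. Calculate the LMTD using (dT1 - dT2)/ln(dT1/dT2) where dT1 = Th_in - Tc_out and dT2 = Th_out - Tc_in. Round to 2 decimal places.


dT1 = Th_in - Tc_out = 182 - 33 = 149
dT2 = Th_out - Tc_in = 47 - 18 = 29
LMTD = (dT1 - dT2) / ln(dT1/dT2)
LMTD = (149 - 29) / ln(149/29)
LMTD = 73.32 K


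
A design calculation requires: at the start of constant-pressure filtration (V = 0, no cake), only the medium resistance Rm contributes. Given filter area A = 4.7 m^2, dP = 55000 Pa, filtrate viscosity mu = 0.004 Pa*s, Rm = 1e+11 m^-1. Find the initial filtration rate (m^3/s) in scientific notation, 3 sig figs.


rate = A * dP / (mu * Rm)
rate = 4.7 * 55000 / (0.004 * 1e+11)
rate = 258500.0 / 4.000e+08
rate = 6.46e-04 m^3/s


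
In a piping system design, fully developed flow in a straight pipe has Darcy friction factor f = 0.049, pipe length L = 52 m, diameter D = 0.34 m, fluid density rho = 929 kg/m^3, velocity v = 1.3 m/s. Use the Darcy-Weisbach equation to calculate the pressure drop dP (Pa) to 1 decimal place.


dP = f * (L/D) * (rho*v^2/2)
dP = 0.049 * (52/0.34) * (929*1.3^2/2)
L/D = 152.94117647
rho*v^2/2 = 929*1.69/2 = 785.005
dP = 0.049 * 152.94117647 * 785.005
dP = 5882.9 Pa


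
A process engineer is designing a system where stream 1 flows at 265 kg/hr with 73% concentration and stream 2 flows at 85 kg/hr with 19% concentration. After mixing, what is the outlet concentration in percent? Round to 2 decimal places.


Mass balance on solute: F1*x1 + F2*x2 = F3*x3
F3 = F1 + F2 = 265 + 85 = 350 kg/hr
x3 = (F1*x1 + F2*x2)/F3
x3 = (265*0.73 + 85*0.19) / 350
x3 = 59.89%


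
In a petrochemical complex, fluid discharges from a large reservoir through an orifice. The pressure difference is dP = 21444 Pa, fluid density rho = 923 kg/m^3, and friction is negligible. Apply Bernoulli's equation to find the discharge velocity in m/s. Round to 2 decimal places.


v = sqrt(2*dP/rho)
v = sqrt(2*21444/923)
v = sqrt(46.465872)
v = 6.82 m/s


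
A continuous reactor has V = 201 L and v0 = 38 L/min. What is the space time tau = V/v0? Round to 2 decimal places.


tau = V / v0
tau = 201 / 38
tau = 5.29 min


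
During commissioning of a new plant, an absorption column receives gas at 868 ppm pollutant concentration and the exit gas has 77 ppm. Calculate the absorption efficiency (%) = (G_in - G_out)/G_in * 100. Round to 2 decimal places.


Efficiency = (G_in - G_out) / G_in * 100%
Efficiency = (868 - 77) / 868 * 100
Efficiency = 791 / 868 * 100
Efficiency = 91.13%


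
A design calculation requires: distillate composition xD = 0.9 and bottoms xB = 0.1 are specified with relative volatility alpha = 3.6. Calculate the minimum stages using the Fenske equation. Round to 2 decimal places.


N_min = ln((xD*(1-xB))/(xB*(1-xD))) / ln(alpha)
Numerator inside ln: 0.81 / 0.01 = 81.0
ln(81.0) = 4.394449
ln(alpha) = ln(3.6) = 1.280934
N_min = 4.394449 / 1.280934 = 3.43


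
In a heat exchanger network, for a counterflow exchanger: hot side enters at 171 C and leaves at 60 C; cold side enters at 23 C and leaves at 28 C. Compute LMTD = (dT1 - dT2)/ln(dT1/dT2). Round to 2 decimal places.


dT1 = Th_in - Tc_out = 171 - 28 = 143
dT2 = Th_out - Tc_in = 60 - 23 = 37
LMTD = (dT1 - dT2) / ln(dT1/dT2)
LMTD = (143 - 37) / ln(143/37)
LMTD = 78.41 K


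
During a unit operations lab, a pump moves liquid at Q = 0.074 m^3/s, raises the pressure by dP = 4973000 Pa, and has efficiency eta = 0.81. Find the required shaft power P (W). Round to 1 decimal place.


P = Q * dP / eta
P = 0.074 * 4973000 / 0.81
P = 368002.0 / 0.81
P = 454323.5 W


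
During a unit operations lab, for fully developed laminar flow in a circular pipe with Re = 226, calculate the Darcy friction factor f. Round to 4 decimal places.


f = 64 / Re
f = 64 / 226
f = 0.2832


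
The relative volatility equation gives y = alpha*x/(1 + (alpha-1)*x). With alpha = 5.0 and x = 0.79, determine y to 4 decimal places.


y = alpha*x / (1 + (alpha-1)*x)
y = 5.0*0.79 / (1 + (5.0-1)*0.79)
y = 3.95 / (1 + 3.16)
y = 3.95 / 4.16
y = 0.9495


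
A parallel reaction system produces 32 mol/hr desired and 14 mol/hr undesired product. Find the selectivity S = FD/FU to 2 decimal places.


S = desired product rate / undesired product rate
S = 32 / 14
S = 2.29


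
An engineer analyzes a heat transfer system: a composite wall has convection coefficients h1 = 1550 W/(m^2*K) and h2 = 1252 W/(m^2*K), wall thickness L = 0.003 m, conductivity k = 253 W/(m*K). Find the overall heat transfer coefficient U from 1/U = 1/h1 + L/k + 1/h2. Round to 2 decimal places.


1/U = 1/h1 + L/k + 1/h2
1/U = 1/1550 + 0.003/253 + 1/1252
1/U = 0.0006451613 + 1.18577e-05 + 0.000798722
1/U = 0.001455741
U = 686.94 W/(m^2*K)


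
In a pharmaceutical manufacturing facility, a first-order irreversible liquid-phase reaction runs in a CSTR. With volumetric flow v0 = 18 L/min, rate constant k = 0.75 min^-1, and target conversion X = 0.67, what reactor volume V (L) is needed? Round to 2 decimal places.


V = v0 * X / (k * (1 - X))
V = 18 * 0.67 / (0.75 * (1 - 0.67))
V = 12.06 / (0.75 * 0.33)
V = 12.06 / 0.2475
V = 48.73 L


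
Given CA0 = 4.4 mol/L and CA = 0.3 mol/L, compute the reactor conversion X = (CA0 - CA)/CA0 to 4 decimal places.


X = (CA0 - CA) / CA0
X = (4.4 - 0.3) / 4.4
X = 4.1 / 4.4
X = 0.9318


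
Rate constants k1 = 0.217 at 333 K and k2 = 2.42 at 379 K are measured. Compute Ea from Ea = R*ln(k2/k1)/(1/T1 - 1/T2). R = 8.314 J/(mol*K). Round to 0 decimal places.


Ea = R * ln(k2/k1) / (1/T1 - 1/T2)
ln(k2/k1) = ln(2.42/0.217) = 2.4116255
1/T1 - 1/T2 = 1/333 - 1/379 = 0.000364480576
Ea = 8.314 * 2.4116255 / 0.000364480576
Ea = 55010 J/mol


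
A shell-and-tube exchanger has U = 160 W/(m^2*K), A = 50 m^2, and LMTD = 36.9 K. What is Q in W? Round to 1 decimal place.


Q = U * A * LMTD
Q = 160 * 50 * 36.9
Q = 295200.0 W


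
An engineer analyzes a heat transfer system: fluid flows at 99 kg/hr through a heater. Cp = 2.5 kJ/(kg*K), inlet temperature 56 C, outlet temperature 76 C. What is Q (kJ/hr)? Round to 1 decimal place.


Q = m_dot * Cp * (T2 - T1)
Q = 99 * 2.5 * (76 - 56)
Q = 99 * 2.5 * 20
Q = 4950.0 kJ/hr


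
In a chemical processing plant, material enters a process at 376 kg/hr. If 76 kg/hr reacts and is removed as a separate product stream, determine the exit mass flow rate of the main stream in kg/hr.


Steady-state mass balance on the main outlet: F_out = F_in - F_removed
F_out = 376 - 76
F_out = 300 kg/hr


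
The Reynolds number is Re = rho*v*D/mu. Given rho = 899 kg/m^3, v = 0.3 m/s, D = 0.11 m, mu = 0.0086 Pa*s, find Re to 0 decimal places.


Re = rho * v * D / mu
Re = 899 * 0.3 * 0.11 / 0.0086
Re = 29.667 / 0.0086
Re = 3450


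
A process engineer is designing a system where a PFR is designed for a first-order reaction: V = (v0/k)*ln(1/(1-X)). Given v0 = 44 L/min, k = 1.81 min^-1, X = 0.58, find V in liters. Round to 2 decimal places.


V = (v0/k) * ln(1/(1-X))
V = (44/1.81) * ln(1/(1-0.58))
V = 24.309392 * ln(2.380952)
V = 24.309392 * 0.8675
V = 21.09 L


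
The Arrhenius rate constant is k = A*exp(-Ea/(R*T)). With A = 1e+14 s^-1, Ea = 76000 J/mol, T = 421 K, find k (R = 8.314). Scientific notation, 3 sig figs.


k = A * exp(-Ea/(R*T))
k = 1e+14 * exp(-76000 / (8.314 * 421))
k = 1e+14 * exp(-21.713082)
k = 3.72e+04


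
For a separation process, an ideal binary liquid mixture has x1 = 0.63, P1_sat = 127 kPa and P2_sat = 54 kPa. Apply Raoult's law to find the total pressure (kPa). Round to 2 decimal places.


P = x1*P1_sat + x2*P2_sat
x2 = 1 - x1 = 1 - 0.63 = 0.37
P = 0.63*127 + 0.37*54
P = 80.01 + 19.98
P = 99.99 kPa


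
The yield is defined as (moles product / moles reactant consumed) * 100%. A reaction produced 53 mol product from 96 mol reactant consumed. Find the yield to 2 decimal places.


Yield = (moles product / moles consumed) * 100%
Yield = (53 / 96) * 100
Yield = 0.5521 * 100
Yield = 55.21%


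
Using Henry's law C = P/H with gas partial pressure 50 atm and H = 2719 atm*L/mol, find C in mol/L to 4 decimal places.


C = P / H
C = 50 / 2719
C = 0.0184 mol/L


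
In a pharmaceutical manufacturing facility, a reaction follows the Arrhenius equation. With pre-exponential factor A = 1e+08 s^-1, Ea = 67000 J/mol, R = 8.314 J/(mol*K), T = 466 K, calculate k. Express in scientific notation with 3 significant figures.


k = A * exp(-Ea/(R*T))
k = 1e+08 * exp(-67000 / (8.314 * 466))
k = 1e+08 * exp(-17.293339)
k = 3.09e+00


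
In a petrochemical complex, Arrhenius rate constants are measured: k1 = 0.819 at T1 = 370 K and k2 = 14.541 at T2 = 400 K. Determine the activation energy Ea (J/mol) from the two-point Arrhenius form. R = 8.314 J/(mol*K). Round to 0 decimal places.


Ea = R * ln(k2/k1) / (1/T1 - 1/T2)
ln(k2/k1) = ln(14.541/0.819) = 2.8766434
1/T1 - 1/T2 = 1/370 - 1/400 = 0.000202702703
Ea = 8.314 * 2.8766434 / 0.000202702703
Ea = 117988 J/mol


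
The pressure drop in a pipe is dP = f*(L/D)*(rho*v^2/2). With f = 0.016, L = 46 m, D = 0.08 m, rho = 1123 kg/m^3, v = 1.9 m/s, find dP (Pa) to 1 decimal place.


dP = f * (L/D) * (rho*v^2/2)
dP = 0.016 * (46/0.08) * (1123*1.9^2/2)
L/D = 575.0
rho*v^2/2 = 1123*3.61/2 = 2027.015
dP = 0.016 * 575.0 * 2027.015
dP = 18648.5 Pa


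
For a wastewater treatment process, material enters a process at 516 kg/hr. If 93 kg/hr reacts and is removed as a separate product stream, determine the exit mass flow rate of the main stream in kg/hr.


Steady-state mass balance on the main outlet: F_out = F_in - F_removed
F_out = 516 - 93
F_out = 423 kg/hr


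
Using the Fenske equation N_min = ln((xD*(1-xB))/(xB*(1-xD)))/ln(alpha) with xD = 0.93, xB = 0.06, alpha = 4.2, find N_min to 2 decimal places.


N_min = ln((xD*(1-xB))/(xB*(1-xD))) / ln(alpha)
Numerator inside ln: 0.8742 / 0.0042 = 208.142857
ln(208.142857) = 5.338225
ln(alpha) = ln(4.2) = 1.435085
N_min = 5.338225 / 1.435085 = 3.72


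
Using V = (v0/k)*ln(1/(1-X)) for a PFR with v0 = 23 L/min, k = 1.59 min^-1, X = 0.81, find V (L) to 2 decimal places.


V = (v0/k) * ln(1/(1-X))
V = (23/1.59) * ln(1/(1-0.81))
V = 14.465409 * ln(5.263158)
V = 14.465409 * 1.660731
V = 24.02 L


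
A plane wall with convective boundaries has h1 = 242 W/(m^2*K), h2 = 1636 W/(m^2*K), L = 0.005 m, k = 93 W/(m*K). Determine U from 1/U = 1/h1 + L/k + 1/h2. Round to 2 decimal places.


1/U = 1/h1 + L/k + 1/h2
1/U = 1/242 + 0.005/93 + 1/1636
1/U = 0.0041322314 + 5.37634e-05 + 0.0006112469
1/U = 0.0047972417
U = 208.45 W/(m^2*K)


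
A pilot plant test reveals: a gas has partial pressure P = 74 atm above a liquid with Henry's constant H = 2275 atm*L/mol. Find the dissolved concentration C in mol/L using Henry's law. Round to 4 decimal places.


C = P / H
C = 74 / 2275
C = 0.0325 mol/L


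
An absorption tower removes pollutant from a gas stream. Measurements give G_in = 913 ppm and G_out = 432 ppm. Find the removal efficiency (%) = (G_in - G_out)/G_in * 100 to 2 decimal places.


Efficiency = (G_in - G_out) / G_in * 100%
Efficiency = (913 - 432) / 913 * 100
Efficiency = 481 / 913 * 100
Efficiency = 52.68%


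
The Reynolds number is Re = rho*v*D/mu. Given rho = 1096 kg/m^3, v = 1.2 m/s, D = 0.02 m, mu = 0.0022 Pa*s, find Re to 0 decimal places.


Re = rho * v * D / mu
Re = 1096 * 1.2 * 0.02 / 0.0022
Re = 26.304 / 0.0022
Re = 11956


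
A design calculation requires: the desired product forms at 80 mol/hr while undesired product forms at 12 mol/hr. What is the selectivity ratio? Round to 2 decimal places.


S = desired product rate / undesired product rate
S = 80 / 12
S = 6.67


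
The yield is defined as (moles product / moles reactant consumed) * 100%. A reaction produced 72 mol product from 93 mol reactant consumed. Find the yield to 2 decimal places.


Yield = (moles product / moles consumed) * 100%
Yield = (72 / 93) * 100
Yield = 0.7742 * 100
Yield = 77.42%


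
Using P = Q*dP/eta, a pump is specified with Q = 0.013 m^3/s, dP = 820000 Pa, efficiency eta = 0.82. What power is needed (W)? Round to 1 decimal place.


P = Q * dP / eta
P = 0.013 * 820000 / 0.82
P = 10660.0 / 0.82
P = 13000.0 W


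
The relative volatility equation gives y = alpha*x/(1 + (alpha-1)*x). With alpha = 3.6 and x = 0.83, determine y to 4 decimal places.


y = alpha*x / (1 + (alpha-1)*x)
y = 3.6*0.83 / (1 + (3.6-1)*0.83)
y = 2.988 / (1 + 2.158)
y = 2.988 / 3.158
y = 0.9462


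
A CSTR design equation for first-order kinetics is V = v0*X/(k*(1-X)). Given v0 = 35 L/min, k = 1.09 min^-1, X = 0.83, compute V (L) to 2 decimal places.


V = v0 * X / (k * (1 - X))
V = 35 * 0.83 / (1.09 * (1 - 0.83))
V = 29.05 / (1.09 * 0.17)
V = 29.05 / 0.1853
V = 156.77 L


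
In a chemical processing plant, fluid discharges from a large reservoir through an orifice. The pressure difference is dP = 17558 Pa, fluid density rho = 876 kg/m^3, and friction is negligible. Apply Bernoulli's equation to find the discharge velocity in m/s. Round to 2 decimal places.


v = sqrt(2*dP/rho)
v = sqrt(2*17558/876)
v = sqrt(40.086758)
v = 6.33 m/s


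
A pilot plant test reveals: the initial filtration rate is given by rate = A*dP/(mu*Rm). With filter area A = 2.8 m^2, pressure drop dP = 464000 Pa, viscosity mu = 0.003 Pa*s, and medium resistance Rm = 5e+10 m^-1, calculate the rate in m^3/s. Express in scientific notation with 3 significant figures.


rate = A * dP / (mu * Rm)
rate = 2.8 * 464000 / (0.003 * 5e+10)
rate = 1299200.0 / 1.500e+08
rate = 8.66e-03 m^3/s


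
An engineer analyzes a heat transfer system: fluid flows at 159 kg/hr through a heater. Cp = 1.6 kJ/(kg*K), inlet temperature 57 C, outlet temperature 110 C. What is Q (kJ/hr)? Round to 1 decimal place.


Q = m_dot * Cp * (T2 - T1)
Q = 159 * 1.6 * (110 - 57)
Q = 159 * 1.6 * 53
Q = 13483.2 kJ/hr


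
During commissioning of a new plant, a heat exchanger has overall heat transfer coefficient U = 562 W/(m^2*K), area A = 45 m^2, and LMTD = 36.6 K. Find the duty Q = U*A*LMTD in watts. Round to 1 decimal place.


Q = U * A * LMTD
Q = 562 * 45 * 36.6
Q = 925614.0 W


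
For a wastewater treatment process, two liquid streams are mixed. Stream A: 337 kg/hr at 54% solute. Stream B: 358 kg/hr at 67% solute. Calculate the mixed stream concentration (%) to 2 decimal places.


Mass balance on solute: F1*x1 + F2*x2 = F3*x3
F3 = F1 + F2 = 337 + 358 = 695 kg/hr
x3 = (F1*x1 + F2*x2)/F3
x3 = (337*0.54 + 358*0.67) / 695
x3 = 60.70%


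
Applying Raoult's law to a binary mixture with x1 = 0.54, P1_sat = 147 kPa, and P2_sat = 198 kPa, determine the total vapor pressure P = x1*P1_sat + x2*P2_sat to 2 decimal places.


P = x1*P1_sat + x2*P2_sat
x2 = 1 - x1 = 1 - 0.54 = 0.46
P = 0.54*147 + 0.46*198
P = 79.38 + 91.08
P = 170.46 kPa


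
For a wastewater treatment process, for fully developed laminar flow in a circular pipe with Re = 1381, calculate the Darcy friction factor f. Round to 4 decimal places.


f = 64 / Re
f = 64 / 1381
f = 0.0463


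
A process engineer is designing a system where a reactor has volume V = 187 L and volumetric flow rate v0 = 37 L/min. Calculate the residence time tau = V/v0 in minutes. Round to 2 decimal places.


tau = V / v0
tau = 187 / 37
tau = 5.05 min


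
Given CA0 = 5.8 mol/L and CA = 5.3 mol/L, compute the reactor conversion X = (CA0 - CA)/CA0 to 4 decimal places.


X = (CA0 - CA) / CA0
X = (5.8 - 5.3) / 5.8
X = 0.5 / 5.8
X = 0.0862


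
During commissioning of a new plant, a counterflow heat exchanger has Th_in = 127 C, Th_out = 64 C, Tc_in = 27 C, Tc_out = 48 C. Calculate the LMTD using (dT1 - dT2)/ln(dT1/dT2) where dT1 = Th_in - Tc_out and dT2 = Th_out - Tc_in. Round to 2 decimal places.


dT1 = Th_in - Tc_out = 127 - 48 = 79
dT2 = Th_out - Tc_in = 64 - 27 = 37
LMTD = (dT1 - dT2) / ln(dT1/dT2)
LMTD = (79 - 37) / ln(79/37)
LMTD = 55.37 K


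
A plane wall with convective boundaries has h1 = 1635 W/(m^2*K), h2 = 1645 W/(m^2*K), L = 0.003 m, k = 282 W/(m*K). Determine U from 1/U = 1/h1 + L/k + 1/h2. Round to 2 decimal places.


1/U = 1/h1 + L/k + 1/h2
1/U = 1/1635 + 0.003/282 + 1/1645
1/U = 0.0006116208 + 1.06383e-05 + 0.0006079027
1/U = 0.0012301618
U = 812.90 W/(m^2*K)


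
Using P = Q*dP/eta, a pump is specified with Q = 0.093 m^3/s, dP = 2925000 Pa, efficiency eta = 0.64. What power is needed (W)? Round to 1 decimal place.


P = Q * dP / eta
P = 0.093 * 2925000 / 0.64
P = 272025.0 / 0.64
P = 425039.1 W


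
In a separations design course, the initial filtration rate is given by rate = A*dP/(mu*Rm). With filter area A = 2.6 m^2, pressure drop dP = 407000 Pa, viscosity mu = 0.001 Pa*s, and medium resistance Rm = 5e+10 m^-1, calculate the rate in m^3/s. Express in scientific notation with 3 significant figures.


rate = A * dP / (mu * Rm)
rate = 2.6 * 407000 / (0.001 * 5e+10)
rate = 1058200.0 / 5.000e+07
rate = 2.12e-02 m^3/s


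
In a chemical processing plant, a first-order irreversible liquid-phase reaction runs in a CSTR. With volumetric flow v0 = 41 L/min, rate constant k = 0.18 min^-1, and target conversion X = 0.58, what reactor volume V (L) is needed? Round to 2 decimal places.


V = v0 * X / (k * (1 - X))
V = 41 * 0.58 / (0.18 * (1 - 0.58))
V = 23.78 / (0.18 * 0.42)
V = 23.78 / 0.0756
V = 314.55 L


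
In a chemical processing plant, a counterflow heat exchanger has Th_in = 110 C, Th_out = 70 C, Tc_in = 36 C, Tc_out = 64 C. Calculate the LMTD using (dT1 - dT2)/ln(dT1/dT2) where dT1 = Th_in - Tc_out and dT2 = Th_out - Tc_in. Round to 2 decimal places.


dT1 = Th_in - Tc_out = 110 - 64 = 46
dT2 = Th_out - Tc_in = 70 - 36 = 34
LMTD = (dT1 - dT2) / ln(dT1/dT2)
LMTD = (46 - 34) / ln(46/34)
LMTD = 39.70 K


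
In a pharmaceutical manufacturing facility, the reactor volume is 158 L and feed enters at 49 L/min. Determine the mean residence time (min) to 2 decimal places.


tau = V / v0
tau = 158 / 49
tau = 3.22 min


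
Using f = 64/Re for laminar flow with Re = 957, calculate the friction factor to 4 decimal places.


f = 64 / Re
f = 64 / 957
f = 0.0669


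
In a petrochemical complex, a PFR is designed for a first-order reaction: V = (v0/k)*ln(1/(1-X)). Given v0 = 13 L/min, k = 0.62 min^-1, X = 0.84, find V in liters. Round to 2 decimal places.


V = (v0/k) * ln(1/(1-X))
V = (13/0.62) * ln(1/(1-0.84))
V = 20.967742 * ln(6.25)
V = 20.967742 * 1.832581
V = 38.43 L


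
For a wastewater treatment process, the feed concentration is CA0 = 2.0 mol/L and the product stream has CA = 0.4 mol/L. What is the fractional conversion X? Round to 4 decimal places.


X = (CA0 - CA) / CA0
X = (2.0 - 0.4) / 2.0
X = 1.6 / 2.0
X = 0.8000


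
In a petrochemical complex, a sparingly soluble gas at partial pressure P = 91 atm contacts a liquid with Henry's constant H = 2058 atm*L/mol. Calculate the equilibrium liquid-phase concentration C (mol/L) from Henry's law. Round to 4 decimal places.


C = P / H
C = 91 / 2058
C = 0.0442 mol/L


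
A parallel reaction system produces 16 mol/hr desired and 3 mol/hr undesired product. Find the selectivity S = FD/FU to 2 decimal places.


S = desired product rate / undesired product rate
S = 16 / 3
S = 5.33


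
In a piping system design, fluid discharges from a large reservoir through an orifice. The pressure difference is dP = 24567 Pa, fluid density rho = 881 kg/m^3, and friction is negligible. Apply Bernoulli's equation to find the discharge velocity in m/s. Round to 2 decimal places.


v = sqrt(2*dP/rho)
v = sqrt(2*24567/881)
v = sqrt(55.770715)
v = 7.47 m/s


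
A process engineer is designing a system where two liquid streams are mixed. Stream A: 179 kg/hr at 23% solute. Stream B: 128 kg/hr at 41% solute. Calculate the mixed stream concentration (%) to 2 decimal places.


Mass balance on solute: F1*x1 + F2*x2 = F3*x3
F3 = F1 + F2 = 179 + 128 = 307 kg/hr
x3 = (F1*x1 + F2*x2)/F3
x3 = (179*0.23 + 128*0.41) / 307
x3 = 30.50%


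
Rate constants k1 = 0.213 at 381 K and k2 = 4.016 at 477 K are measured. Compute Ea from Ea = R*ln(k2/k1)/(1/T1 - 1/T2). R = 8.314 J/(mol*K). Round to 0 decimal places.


Ea = R * ln(k2/k1) / (1/T1 - 1/T2)
ln(k2/k1) = ln(4.016/0.213) = 2.9367495
1/T1 - 1/T2 = 1/381 - 1/477 = 0.000528235857
Ea = 8.314 * 2.9367495 / 0.000528235857
Ea = 46222 J/mol


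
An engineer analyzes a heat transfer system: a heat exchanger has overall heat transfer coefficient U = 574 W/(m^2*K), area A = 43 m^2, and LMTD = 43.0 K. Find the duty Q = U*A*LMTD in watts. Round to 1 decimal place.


Q = U * A * LMTD
Q = 574 * 43 * 43.0
Q = 1061326.0 W


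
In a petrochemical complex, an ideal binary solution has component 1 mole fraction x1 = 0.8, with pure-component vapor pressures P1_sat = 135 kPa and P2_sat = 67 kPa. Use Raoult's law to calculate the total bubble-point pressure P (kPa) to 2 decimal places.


P = x1*P1_sat + x2*P2_sat
x2 = 1 - x1 = 1 - 0.8 = 0.2
P = 0.8*135 + 0.2*67
P = 108.0 + 13.4
P = 121.40 kPa


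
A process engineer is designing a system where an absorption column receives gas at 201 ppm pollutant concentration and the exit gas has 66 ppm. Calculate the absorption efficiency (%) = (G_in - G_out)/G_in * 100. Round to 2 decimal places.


Efficiency = (G_in - G_out) / G_in * 100%
Efficiency = (201 - 66) / 201 * 100
Efficiency = 135 / 201 * 100
Efficiency = 67.16%


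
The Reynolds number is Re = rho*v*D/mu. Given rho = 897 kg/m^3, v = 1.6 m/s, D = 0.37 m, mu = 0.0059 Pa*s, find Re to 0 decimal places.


Re = rho * v * D / mu
Re = 897 * 1.6 * 0.37 / 0.0059
Re = 531.024 / 0.0059
Re = 90004


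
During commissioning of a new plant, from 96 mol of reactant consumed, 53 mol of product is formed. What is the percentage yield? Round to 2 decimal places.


Yield = (moles product / moles consumed) * 100%
Yield = (53 / 96) * 100
Yield = 0.5521 * 100
Yield = 55.21%


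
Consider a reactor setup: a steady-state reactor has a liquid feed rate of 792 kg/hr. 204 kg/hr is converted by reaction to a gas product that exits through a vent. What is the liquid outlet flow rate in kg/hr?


Steady-state mass balance on the main outlet: F_out = F_in - F_removed
F_out = 792 - 204
F_out = 588 kg/hr


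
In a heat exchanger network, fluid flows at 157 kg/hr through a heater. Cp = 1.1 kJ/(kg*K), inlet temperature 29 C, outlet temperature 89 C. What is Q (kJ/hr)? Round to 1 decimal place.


Q = m_dot * Cp * (T2 - T1)
Q = 157 * 1.1 * (89 - 29)
Q = 157 * 1.1 * 60
Q = 10362.0 kJ/hr


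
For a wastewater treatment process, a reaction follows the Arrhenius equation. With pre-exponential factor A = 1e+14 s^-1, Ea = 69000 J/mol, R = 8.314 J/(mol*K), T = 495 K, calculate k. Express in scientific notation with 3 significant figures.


k = A * exp(-Ea/(R*T))
k = 1e+14 * exp(-69000 / (8.314 * 495))
k = 1e+14 * exp(-16.76617)
k = 5.23e+06


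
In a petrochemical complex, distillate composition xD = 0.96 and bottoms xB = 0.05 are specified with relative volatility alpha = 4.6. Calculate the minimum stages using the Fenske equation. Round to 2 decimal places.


N_min = ln((xD*(1-xB))/(xB*(1-xD))) / ln(alpha)
Numerator inside ln: 0.912 / 0.002 = 456.0
ln(456.0) = 6.122493
ln(alpha) = ln(4.6) = 1.526056
N_min = 6.122493 / 1.526056 = 4.01


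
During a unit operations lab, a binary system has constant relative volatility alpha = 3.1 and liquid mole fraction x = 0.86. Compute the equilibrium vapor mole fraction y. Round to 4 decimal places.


y = alpha*x / (1 + (alpha-1)*x)
y = 3.1*0.86 / (1 + (3.1-1)*0.86)
y = 2.666 / (1 + 1.806)
y = 2.666 / 2.806
y = 0.9501


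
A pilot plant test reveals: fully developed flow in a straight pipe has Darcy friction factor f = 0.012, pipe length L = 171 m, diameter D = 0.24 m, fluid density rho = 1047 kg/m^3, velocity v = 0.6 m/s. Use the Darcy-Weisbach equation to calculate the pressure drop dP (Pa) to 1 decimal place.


dP = f * (L/D) * (rho*v^2/2)
dP = 0.012 * (171/0.24) * (1047*0.6^2/2)
L/D = 712.5
rho*v^2/2 = 1047*0.36/2 = 188.46
dP = 0.012 * 712.5 * 188.46
dP = 1611.3 Pa


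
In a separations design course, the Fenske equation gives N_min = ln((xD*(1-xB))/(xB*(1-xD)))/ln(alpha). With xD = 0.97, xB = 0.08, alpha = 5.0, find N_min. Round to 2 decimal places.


N_min = ln((xD*(1-xB))/(xB*(1-xD))) / ln(alpha)
Numerator inside ln: 0.8924 / 0.0024 = 371.833333
ln(371.833333) = 5.918446
ln(alpha) = ln(5.0) = 1.609438
N_min = 5.918446 / 1.609438 = 3.68


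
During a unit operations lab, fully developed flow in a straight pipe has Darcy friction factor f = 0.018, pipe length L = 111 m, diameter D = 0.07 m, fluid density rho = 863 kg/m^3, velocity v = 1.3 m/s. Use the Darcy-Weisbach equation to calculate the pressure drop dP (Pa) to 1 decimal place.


dP = f * (L/D) * (rho*v^2/2)
dP = 0.018 * (111/0.07) * (863*1.3^2/2)
L/D = 1585.71428571
rho*v^2/2 = 863*1.69/2 = 729.235
dP = 0.018 * 1585.71428571 * 729.235
dP = 20814.5 Pa


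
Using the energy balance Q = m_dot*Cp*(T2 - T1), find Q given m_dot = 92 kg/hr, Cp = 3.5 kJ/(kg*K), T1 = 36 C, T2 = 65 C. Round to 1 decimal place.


Q = m_dot * Cp * (T2 - T1)
Q = 92 * 3.5 * (65 - 36)
Q = 92 * 3.5 * 29
Q = 9338.0 kJ/hr


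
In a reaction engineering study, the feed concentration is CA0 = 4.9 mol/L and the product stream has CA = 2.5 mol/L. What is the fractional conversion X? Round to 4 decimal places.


X = (CA0 - CA) / CA0
X = (4.9 - 2.5) / 4.9
X = 2.4 / 4.9
X = 0.4898


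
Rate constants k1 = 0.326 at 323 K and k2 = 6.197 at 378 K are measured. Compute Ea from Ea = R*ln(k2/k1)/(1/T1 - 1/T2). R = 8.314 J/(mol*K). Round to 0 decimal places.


Ea = R * ln(k2/k1) / (1/T1 - 1/T2)
ln(k2/k1) = ln(6.197/0.326) = 2.9449232
1/T1 - 1/T2 = 1/323 - 1/378 = 0.000450472587
Ea = 8.314 * 2.9449232 / 0.000450472587
Ea = 54352 J/mol


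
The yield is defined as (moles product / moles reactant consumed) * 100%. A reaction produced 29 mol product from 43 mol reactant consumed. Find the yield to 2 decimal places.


Yield = (moles product / moles consumed) * 100%
Yield = (29 / 43) * 100
Yield = 0.6744 * 100
Yield = 67.44%


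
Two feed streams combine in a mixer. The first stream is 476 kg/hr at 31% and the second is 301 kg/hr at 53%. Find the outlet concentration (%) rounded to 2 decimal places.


Mass balance on solute: F1*x1 + F2*x2 = F3*x3
F3 = F1 + F2 = 476 + 301 = 777 kg/hr
x3 = (F1*x1 + F2*x2)/F3
x3 = (476*0.31 + 301*0.53) / 777
x3 = 39.52%


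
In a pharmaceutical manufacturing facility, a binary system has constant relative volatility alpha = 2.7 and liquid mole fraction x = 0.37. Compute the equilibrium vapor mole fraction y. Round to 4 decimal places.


y = alpha*x / (1 + (alpha-1)*x)
y = 2.7*0.37 / (1 + (2.7-1)*0.37)
y = 0.999 / (1 + 0.629)
y = 0.999 / 1.629
y = 0.6133


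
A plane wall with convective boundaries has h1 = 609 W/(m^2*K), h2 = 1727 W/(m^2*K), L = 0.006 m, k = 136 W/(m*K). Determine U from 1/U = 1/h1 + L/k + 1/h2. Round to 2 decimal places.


1/U = 1/h1 + L/k + 1/h2
1/U = 1/609 + 0.006/136 + 1/1727
1/U = 0.0016420361 + 4.41176e-05 + 0.0005790388
1/U = 0.0022651925
U = 441.46 W/(m^2*K)


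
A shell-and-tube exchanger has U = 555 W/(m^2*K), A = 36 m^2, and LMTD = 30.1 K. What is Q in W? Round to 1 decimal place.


Q = U * A * LMTD
Q = 555 * 36 * 30.1
Q = 601398.0 W


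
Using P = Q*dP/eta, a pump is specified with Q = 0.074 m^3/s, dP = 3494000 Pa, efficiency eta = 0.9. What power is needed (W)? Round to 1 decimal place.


P = Q * dP / eta
P = 0.074 * 3494000 / 0.9
P = 258556.0 / 0.9
P = 287284.4 W


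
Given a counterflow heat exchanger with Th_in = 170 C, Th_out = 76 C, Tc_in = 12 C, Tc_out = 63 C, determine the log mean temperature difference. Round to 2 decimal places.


dT1 = Th_in - Tc_out = 170 - 63 = 107
dT2 = Th_out - Tc_in = 76 - 12 = 64
LMTD = (dT1 - dT2) / ln(dT1/dT2)
LMTD = (107 - 64) / ln(107/64)
LMTD = 83.67 K


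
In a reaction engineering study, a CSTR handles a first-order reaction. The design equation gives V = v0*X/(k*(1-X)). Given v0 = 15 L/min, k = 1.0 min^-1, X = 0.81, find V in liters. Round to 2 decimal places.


V = v0 * X / (k * (1 - X))
V = 15 * 0.81 / (1.0 * (1 - 0.81))
V = 12.15 / (1.0 * 0.19)
V = 12.15 / 0.19
V = 63.95 L


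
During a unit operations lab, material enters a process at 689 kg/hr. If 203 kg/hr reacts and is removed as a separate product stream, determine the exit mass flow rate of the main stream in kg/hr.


Steady-state mass balance on the main outlet: F_out = F_in - F_removed
F_out = 689 - 203
F_out = 486 kg/hr


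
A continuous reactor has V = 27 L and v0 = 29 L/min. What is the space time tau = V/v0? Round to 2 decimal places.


tau = V / v0
tau = 27 / 29
tau = 0.93 min


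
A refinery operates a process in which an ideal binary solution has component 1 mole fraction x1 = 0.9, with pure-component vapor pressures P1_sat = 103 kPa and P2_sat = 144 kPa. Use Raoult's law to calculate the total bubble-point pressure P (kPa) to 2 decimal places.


P = x1*P1_sat + x2*P2_sat
x2 = 1 - x1 = 1 - 0.9 = 0.1
P = 0.9*103 + 0.1*144
P = 92.7 + 14.4
P = 107.10 kPa


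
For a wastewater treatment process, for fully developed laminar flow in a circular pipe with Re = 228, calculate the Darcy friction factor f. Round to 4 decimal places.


f = 64 / Re
f = 64 / 228
f = 0.2807


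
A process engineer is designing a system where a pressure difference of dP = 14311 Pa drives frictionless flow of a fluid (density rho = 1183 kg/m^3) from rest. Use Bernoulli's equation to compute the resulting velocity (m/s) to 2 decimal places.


v = sqrt(2*dP/rho)
v = sqrt(2*14311/1183)
v = sqrt(24.194421)
v = 4.92 m/s


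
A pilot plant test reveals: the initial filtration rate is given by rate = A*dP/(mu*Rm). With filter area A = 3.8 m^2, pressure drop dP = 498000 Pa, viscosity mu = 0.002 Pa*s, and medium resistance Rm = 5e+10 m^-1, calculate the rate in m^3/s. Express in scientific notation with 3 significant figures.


rate = A * dP / (mu * Rm)
rate = 3.8 * 498000 / (0.002 * 5e+10)
rate = 1892400.0 / 1.000e+08
rate = 1.89e-02 m^3/s


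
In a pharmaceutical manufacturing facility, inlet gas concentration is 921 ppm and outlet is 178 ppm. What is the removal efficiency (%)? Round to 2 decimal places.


Efficiency = (G_in - G_out) / G_in * 100%
Efficiency = (921 - 178) / 921 * 100
Efficiency = 743 / 921 * 100
Efficiency = 80.67%


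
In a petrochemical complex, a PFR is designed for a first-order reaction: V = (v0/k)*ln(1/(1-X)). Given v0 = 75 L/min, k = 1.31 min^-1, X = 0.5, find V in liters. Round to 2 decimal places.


V = (v0/k) * ln(1/(1-X))
V = (75/1.31) * ln(1/(1-0.5))
V = 57.251908 * ln(2.0)
V = 57.251908 * 0.693147
V = 39.68 L


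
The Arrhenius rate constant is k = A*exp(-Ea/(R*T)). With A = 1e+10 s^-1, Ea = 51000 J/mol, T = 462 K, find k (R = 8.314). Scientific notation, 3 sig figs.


k = A * exp(-Ea/(R*T))
k = 1e+10 * exp(-51000 / (8.314 * 462))
k = 1e+10 * exp(-13.277557)
k = 1.71e+04


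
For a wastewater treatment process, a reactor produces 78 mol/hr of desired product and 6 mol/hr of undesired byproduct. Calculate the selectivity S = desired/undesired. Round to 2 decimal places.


S = desired product rate / undesired product rate
S = 78 / 6
S = 13.00


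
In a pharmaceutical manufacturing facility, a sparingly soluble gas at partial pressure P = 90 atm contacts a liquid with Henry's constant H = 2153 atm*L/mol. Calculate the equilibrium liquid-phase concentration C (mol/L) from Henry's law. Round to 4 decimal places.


C = P / H
C = 90 / 2153
C = 0.0418 mol/L


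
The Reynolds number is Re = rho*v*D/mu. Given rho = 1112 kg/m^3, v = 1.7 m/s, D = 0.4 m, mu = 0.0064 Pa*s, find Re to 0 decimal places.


Re = rho * v * D / mu
Re = 1112 * 1.7 * 0.4 / 0.0064
Re = 756.16 / 0.0064
Re = 118150


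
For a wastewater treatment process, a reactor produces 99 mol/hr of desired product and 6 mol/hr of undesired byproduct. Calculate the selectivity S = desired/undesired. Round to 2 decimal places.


S = desired product rate / undesired product rate
S = 99 / 6
S = 16.50


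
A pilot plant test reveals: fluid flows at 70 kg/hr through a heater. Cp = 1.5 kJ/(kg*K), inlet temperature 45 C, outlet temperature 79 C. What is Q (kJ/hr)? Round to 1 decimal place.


Q = m_dot * Cp * (T2 - T1)
Q = 70 * 1.5 * (79 - 45)
Q = 70 * 1.5 * 34
Q = 3570.0 kJ/hr


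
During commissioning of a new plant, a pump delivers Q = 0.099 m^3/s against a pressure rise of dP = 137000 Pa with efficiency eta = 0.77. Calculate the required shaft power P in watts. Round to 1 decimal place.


P = Q * dP / eta
P = 0.099 * 137000 / 0.77
P = 13563.0 / 0.77
P = 17614.3 W


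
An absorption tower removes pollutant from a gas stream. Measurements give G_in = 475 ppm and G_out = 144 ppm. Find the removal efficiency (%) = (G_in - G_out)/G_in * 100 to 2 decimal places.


Efficiency = (G_in - G_out) / G_in * 100%
Efficiency = (475 - 144) / 475 * 100
Efficiency = 331 / 475 * 100
Efficiency = 69.68%
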